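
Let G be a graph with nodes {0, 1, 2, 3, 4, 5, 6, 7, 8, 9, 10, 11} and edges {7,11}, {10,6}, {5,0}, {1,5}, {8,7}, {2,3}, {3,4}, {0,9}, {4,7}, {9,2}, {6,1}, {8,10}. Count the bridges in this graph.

The edges on the cycle 8-10-6-1-5-0-9-2-3-4-7-8 are not bridges since each lies on that cycle.
But removing 7—11 disconnects 7 from 11 — this is a bridge.

1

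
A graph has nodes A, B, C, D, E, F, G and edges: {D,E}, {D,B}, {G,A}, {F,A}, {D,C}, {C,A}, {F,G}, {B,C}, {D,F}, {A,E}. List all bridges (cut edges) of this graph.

The edges on the cycle D-F-G-A-C-B-D are not bridges since each lies on that cycle.
Every edge lies on some cycle, so there are no bridges.

none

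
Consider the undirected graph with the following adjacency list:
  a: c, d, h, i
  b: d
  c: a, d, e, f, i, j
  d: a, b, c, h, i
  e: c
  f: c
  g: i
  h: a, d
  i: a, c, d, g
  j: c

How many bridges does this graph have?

The edges on the cycle a-c-i-a are not bridges since each lies on that cycle.
But removing i-g disconnects i from g; removing f-c disconnects f from c; removing b-d disconnects b from d; removing e-c disconnects e from c — these are bridges.
In total 5 edges are bridges.

5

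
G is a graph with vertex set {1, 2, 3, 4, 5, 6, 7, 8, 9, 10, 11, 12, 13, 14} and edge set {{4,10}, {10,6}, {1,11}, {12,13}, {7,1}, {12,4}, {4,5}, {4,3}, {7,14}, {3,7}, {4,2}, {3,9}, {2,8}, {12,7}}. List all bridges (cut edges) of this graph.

1-11, 1-7, 10-4, 10-6, 12-13, 14-7, 2-4, 2-8, 3-9, 4-5

The edges on the cycle 12-4-3-7-12 are not bridges since each lies on that cycle.
But removing 4–2 disconnects 4 from 2; removing 4–5 disconnects 4 from 5; removing 10–6 disconnects 10 from 6; removing 7–1 disconnects 7 from 1 — these are bridges.
In total 10 edges are bridges.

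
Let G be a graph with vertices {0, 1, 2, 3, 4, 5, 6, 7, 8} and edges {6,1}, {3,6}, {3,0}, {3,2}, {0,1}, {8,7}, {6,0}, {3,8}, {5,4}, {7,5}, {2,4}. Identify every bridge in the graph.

none

The edges on the cycle 3-6-1-0-3 are not bridges since each lies on that cycle.
Every edge lies on some cycle, so there are no bridges.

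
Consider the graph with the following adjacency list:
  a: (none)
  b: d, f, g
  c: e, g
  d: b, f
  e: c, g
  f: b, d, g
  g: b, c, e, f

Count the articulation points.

1

Removing g increases the component count from 2 to 3, so g is a cut vertex.
By contrast removing c leaves 2 components; it is not a cut vertex. No other vertex is a cut vertex either.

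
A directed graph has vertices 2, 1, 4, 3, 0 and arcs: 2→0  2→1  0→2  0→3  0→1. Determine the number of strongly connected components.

{0, 2} are all mutually reachable — one SCC of size 2.
{4} is an SCC by itself.
{1} is an SCC by itself.
{3} is an SCC by itself.
That gives 4 strongly connected components.

4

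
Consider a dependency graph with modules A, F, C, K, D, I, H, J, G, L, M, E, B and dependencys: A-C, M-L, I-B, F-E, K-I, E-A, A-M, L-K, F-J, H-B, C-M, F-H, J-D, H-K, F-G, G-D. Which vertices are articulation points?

F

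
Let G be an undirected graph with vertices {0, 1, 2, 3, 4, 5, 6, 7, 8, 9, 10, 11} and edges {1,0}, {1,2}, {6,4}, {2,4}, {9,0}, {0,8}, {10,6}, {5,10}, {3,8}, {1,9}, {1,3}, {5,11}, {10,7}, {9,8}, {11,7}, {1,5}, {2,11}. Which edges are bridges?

none

The edges on the cycle 1-9-0-1 are not bridges since each lies on that cycle.
Every edge lies on some cycle, so there are no bridges.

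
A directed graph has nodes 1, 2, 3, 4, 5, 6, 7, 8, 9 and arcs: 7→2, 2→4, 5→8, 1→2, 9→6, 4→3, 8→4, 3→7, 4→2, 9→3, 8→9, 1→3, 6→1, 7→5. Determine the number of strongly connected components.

1

{1, 2, 3, 4, 5, 6, 7, 8, 9} are all mutually reachable — one SCC of size 9.
That gives 1 strongly connected component.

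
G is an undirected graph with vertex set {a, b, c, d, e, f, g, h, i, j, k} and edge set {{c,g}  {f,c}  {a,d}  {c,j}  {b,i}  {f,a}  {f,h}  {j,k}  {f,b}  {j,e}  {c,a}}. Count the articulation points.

5

Removing a increases the component count from 1 to 2, so a is a cut vertex.
Removing b increases the component count from 1 to 2, so b is a cut vertex.
Removing c increases the component count from 1 to 3, so c is a cut vertex.
Likewise f, j are cut vertices.
By contrast removing k leaves 1 component; it is not a cut vertex. No other vertex is a cut vertex either.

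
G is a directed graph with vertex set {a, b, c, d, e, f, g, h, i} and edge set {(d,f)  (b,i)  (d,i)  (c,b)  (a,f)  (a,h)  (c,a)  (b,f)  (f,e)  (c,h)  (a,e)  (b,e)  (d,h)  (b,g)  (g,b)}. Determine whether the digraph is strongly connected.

There is no directed path from e to c, so the graph is not strongly connected.

No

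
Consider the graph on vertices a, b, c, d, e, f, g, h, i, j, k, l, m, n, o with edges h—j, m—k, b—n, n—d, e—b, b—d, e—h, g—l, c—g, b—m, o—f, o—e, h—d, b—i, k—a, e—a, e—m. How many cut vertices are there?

Removing b increases the component count from 2 to 3, so b is a cut vertex.
Removing e increases the component count from 2 to 3, so e is a cut vertex.
Removing g increases the component count from 2 to 3, so g is a cut vertex.
Likewise h, o are cut vertices.
By contrast removing l leaves 2 components; it is not a cut vertex. No other vertex is a cut vertex either.

5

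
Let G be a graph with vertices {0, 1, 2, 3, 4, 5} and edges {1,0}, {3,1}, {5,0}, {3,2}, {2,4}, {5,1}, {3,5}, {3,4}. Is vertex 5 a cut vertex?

No

Deleting 5 leaves 1 component (was 1) (its neighbors 0, 1, 3 remain connected to each other), so 5 is not a cut vertex.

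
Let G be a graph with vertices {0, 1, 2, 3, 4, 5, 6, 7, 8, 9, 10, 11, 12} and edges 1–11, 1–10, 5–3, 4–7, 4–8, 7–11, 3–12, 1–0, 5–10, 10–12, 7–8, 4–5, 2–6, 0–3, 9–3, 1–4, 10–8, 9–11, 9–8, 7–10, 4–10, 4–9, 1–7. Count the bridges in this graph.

1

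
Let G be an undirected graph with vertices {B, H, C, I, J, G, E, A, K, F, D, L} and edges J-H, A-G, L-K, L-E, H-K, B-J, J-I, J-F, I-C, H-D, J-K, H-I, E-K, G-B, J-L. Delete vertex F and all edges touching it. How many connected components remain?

With F gone, the remaining components are: {A, B, C, D, E, G, H, I, J, K, L}.
That is 1 component.

1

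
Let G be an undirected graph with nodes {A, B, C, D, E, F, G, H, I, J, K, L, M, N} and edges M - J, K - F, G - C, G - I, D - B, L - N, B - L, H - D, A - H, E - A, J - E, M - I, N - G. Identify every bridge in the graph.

The edges on the cycle M-J-E-A-H-D-B-L-N-G-I-M are not bridges since each lies on that cycle.
But removing K - F disconnects K from F; removing G - C disconnects G from C — these are bridges.

C-G, F-K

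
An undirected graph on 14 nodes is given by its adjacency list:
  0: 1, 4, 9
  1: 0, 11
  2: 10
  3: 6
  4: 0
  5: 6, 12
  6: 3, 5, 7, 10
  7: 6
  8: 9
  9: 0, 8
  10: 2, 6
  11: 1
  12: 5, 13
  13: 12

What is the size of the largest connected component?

8

Starting from 0 we can reach 0, 1, 4, 8, 9, 11. That is one component of size 6.
Starting from 2 we can reach 2, 3, 5, 6, 7, 10, 12, 13. That is one component of size 8.
The largest has 8 vertices.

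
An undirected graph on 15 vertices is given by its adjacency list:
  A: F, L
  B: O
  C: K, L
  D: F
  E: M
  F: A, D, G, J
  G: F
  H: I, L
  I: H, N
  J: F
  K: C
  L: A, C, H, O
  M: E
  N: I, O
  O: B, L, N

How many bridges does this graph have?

9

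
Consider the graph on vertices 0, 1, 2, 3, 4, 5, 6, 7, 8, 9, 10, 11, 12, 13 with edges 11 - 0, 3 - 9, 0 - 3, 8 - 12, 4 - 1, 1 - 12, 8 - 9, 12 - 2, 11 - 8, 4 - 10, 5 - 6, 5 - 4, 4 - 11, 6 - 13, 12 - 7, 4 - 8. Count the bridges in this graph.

The edges on the cycle 4-1-12-8-4 are not bridges since each lies on that cycle.
But removing 2 - 12 disconnects 2 from 12; removing 12 - 7 disconnects 12 from 7; removing 6 - 5 disconnects 6 from 5; removing 13 - 6 disconnects 13 from 6 — these are bridges.
In total 6 edges are bridges.

6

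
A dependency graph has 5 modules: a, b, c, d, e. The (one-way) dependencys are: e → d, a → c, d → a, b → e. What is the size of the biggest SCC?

1

{b} is an SCC by itself.
{c} is an SCC by itself.
{d} is an SCC by itself.
{e} is an SCC by itself.
{a} is an SCC by itself.
The largest has 1 vertex.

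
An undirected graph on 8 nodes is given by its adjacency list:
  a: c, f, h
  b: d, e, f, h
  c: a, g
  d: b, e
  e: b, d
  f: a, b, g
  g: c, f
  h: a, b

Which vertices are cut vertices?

Removing b increases the component count from 1 to 2, so b is a cut vertex.
By contrast removing g leaves 1 component; it is not a cut vertex. No other vertex is a cut vertex either.

b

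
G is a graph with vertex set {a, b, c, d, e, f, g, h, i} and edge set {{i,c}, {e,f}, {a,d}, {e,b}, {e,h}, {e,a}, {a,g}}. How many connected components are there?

Starting from c we can reach c, i. That is one component of size 2.
Starting from a we can reach a, b, d, e, f, g, h. That is one component of size 7.
Total: 2 components.

2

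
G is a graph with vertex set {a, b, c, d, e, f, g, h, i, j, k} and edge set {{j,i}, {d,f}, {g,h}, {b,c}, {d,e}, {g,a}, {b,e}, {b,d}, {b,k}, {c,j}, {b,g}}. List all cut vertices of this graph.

b, c, d, g, j

Removing b increases the component count from 1 to 4, so b is a cut vertex.
Removing c increases the component count from 1 to 2, so c is a cut vertex.
Removing d increases the component count from 1 to 2, so d is a cut vertex.
Likewise g, j are cut vertices.
By contrast removing a leaves 1 component; it is not a cut vertex. No other vertex is a cut vertex either.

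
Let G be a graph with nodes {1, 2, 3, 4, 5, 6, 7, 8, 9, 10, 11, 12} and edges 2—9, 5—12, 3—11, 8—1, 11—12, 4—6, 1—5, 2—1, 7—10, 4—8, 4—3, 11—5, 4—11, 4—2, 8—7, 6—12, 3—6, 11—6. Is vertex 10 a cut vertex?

No

Deleting 10 leaves 1 component (was 1), so 10 is not a cut vertex.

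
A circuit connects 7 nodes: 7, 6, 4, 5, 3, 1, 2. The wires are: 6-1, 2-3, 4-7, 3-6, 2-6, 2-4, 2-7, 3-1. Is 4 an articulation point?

No

Deleting 4 leaves 2 components (was 2), so 4 is not a cut vertex.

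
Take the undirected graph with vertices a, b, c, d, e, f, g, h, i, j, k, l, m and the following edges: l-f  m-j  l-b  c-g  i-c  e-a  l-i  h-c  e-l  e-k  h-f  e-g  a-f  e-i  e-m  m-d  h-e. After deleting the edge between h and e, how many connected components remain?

h and e are still connected via h-f-a-e, so the component count stays at 1.

1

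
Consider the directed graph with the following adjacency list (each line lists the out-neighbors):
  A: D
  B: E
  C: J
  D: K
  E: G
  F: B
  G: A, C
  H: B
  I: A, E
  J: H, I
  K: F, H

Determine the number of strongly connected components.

1

{A, B, C, D, E, F, G, H, I, J, K} are all mutually reachable — one SCC of size 11.
That gives 1 strongly connected component.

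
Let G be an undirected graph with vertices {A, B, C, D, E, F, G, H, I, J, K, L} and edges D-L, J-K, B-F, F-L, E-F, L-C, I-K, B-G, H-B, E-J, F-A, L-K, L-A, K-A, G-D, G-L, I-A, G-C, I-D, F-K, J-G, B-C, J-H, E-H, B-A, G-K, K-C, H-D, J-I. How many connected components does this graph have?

Starting from A we can reach A, B, C, D, E, F, G, H, I, J, K, L. That is one component of size 12.
Total: 1 component.

1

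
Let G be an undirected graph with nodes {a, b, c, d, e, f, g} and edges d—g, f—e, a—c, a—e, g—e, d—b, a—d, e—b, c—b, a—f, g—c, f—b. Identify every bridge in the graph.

The edges on the cycle a-f-b-e-a are not bridges since each lies on that cycle.
Every edge lies on some cycle, so there are no bridges.

none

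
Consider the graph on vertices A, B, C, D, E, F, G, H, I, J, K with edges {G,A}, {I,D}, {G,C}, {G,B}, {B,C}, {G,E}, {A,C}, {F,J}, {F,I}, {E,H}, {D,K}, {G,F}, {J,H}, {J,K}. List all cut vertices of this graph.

G

Removing G increases the component count from 1 to 2, so G is a cut vertex.
By contrast removing H leaves 1 component; it is not a cut vertex. No other vertex is a cut vertex either.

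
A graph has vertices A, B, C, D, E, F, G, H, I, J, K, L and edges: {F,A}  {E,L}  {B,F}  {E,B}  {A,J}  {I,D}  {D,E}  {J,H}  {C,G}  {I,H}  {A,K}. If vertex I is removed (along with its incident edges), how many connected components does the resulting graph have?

With I gone, the remaining components are: {C, G}; {A, B, D, E, F, H, J, K, L}.
That is 2 components.

2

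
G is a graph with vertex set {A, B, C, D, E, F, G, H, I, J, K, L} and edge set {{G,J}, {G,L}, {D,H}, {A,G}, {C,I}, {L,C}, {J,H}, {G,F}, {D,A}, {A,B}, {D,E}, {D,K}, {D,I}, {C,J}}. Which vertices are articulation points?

A, D, G

Removing A increases the component count from 1 to 2, so A is a cut vertex.
Removing D increases the component count from 1 to 3, so D is a cut vertex.
Removing G increases the component count from 1 to 2, so G is a cut vertex.
By contrast removing K leaves 1 component; it is not a cut vertex. No other vertex is a cut vertex either.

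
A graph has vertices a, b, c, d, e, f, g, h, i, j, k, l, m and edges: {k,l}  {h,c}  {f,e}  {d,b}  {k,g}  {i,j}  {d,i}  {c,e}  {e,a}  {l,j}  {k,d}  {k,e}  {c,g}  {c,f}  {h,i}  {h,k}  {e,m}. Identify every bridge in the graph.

The edges on the cycle h-k-d-i-h are not bridges since each lies on that cycle.
But removing d-b disconnects d from b; removing m-e disconnects m from e; removing e-a disconnects e from a — these are bridges.

a-e, b-d, e-m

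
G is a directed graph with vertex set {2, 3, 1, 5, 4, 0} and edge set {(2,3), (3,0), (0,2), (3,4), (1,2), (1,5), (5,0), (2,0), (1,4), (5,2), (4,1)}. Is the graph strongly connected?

From 2 we can reach every vertex (0, 1, 2, 3, 4, 5), and every vertex can reach 2 (0, 1, 2, 3, 4, 5). So the whole graph is one strongly connected component.

Yes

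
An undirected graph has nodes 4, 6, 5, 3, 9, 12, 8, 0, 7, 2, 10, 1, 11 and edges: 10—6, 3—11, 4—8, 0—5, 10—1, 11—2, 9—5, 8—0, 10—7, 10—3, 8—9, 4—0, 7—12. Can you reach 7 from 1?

Yes

From 1 we can reach 1, 2, 3, 6, 7, 10, 11, 12, which includes 7.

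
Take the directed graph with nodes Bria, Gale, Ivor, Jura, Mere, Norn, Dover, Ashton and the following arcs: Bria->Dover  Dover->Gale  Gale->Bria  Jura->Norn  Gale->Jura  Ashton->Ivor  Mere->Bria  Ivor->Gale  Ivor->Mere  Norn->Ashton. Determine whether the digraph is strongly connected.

From Ivor we can reach every vertex (Bria, Gale, Ivor, Jura, Mere, Norn, Dover, Ashton), and every vertex can reach Ivor (Bria, Gale, Ivor, Jura, Mere, Norn, Dover, Ashton). So the whole graph is one strongly connected component.

Yes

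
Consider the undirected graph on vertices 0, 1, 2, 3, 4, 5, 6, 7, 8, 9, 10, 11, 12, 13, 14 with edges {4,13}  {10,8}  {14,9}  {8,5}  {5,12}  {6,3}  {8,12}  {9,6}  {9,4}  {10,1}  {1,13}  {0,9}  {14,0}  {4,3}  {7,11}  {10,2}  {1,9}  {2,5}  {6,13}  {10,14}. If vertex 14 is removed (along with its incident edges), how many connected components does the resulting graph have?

With 14 gone, the remaining components are: {7, 11}; {0, 1, 2, 3, 4, 5, 6, 8, 9, 10, 12, 13}.
That is 2 components.

2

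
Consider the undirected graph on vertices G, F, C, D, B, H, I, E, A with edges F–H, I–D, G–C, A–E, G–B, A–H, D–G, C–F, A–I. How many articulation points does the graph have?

2

Removing A increases the component count from 1 to 2, so A is a cut vertex.
Removing G increases the component count from 1 to 2, so G is a cut vertex.
By contrast removing E leaves 1 component; it is not a cut vertex. No other vertex is a cut vertex either.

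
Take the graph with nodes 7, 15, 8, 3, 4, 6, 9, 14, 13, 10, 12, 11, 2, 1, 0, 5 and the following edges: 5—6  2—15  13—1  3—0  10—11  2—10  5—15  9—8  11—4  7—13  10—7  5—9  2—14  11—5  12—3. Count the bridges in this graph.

The edges on the cycle 2-10-11-5-15-2 are not bridges since each lies on that cycle.
But removing 7—13 disconnects 7 from 13; removing 2—14 disconnects 2 from 14; removing 13—1 disconnects 13 from 1; removing 5—9 disconnects 5 from 9 — these are bridges.
In total 10 edges are bridges.

10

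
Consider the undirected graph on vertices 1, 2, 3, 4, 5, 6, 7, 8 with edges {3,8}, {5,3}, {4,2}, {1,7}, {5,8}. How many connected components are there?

4

6 is isolated — a component by itself.
Starting from 1 we can reach 1, 7. That is one component of size 2.
Starting from 2 we can reach 2, 4. That is one component of size 2.
Starting from 3 we can reach 3, 5, 8. That is one component of size 3.
Total: 4 components.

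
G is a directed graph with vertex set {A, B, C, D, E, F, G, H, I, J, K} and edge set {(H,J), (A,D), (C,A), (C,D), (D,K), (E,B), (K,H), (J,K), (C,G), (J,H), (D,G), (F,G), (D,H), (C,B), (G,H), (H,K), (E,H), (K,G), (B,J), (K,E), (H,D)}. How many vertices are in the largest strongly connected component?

7

{B, D, E, G, H, J, K} are all mutually reachable — one SCC of size 7.
{C} is an SCC by itself.
{F} is an SCC by itself.
{A} is an SCC by itself.
{I} is an SCC by itself.
The largest has 7 vertices.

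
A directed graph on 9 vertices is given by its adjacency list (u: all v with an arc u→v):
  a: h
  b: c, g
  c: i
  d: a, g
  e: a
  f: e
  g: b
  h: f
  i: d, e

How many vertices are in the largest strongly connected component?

5

{b, c, d, g, i} are all mutually reachable — one SCC of size 5.
{a, e, f, h} are all mutually reachable — one SCC of size 4.
The largest has 5 vertices.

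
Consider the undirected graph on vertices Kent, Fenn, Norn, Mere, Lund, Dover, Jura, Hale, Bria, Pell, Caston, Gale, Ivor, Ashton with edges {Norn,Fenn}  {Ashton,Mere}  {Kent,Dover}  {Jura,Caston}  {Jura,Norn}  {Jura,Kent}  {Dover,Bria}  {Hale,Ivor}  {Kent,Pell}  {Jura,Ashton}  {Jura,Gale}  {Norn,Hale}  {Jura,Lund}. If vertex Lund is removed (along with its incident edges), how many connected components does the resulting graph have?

1

With Lund gone, the remaining components are: {Bria, Fenn, Gale, Hale, Ivor, Jura, Kent, Mere, Norn, Pell, Dover, Ashton, Caston}.
That is 1 component.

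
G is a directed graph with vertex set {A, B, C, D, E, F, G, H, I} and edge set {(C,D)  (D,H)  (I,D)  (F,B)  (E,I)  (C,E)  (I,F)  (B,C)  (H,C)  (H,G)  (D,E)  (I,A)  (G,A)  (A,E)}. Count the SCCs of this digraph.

1

{A, B, C, D, E, F, G, H, I} are all mutually reachable — one SCC of size 9.
That gives 1 strongly connected component.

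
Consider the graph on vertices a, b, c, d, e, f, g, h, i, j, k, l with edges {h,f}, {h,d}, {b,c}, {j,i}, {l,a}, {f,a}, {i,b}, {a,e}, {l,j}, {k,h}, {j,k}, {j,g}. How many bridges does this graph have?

The edges on the cycle l-j-k-h-f-a-l are not bridges since each lies on that cycle.
But removing i—b disconnects i from b; removing c—b disconnects c from b; removing j—i disconnects j from i; removing d—h disconnects d from h — these are bridges.
In total 6 edges are bridges.

6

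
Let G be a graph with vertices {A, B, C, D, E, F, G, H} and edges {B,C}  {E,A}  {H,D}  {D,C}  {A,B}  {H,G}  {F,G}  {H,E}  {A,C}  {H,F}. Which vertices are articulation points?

H

Removing H increases the component count from 1 to 2, so H is a cut vertex.
By contrast removing C leaves 1 component; it is not a cut vertex. No other vertex is a cut vertex either.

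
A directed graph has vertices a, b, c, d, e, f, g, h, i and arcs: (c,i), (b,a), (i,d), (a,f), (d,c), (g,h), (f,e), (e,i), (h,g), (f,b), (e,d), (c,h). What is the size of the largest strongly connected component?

3

{a, b, f} are all mutually reachable — one SCC of size 3.
{c, d, i} are all mutually reachable — one SCC of size 3.
{g, h} are all mutually reachable — one SCC of size 2.
{e} is an SCC by itself.
The largest has 3 vertices.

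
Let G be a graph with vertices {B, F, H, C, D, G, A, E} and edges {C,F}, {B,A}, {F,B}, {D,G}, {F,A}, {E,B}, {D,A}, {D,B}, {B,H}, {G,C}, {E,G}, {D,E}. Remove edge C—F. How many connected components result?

C and F are still connected via C-G-D-A-F, so the component count stays at 1.

1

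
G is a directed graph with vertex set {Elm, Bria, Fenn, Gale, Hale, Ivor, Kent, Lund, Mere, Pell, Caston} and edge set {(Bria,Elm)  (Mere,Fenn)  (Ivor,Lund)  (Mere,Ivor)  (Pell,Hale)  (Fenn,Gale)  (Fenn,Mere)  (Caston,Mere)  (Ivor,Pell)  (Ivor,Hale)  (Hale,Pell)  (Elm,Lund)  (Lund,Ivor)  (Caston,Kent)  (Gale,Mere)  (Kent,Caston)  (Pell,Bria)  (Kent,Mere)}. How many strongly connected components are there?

3

{Elm, Bria, Hale, Ivor, Lund, Pell} are all mutually reachable — one SCC of size 6.
{Fenn, Gale, Mere} are all mutually reachable — one SCC of size 3.
{Kent, Caston} are all mutually reachable — one SCC of size 2.
That gives 3 strongly connected components.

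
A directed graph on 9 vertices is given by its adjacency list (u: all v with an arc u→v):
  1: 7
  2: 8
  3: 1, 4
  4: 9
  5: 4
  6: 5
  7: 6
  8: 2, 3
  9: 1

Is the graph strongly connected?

There is no directed path from 3 to 8, so the graph is not strongly connected.

No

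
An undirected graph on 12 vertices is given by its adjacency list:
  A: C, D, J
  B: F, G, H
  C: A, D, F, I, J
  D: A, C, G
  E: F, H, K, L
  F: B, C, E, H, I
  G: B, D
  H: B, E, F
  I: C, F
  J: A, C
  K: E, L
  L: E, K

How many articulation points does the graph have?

Removing E increases the component count from 1 to 2, so E is a cut vertex.
By contrast removing C leaves 1 component; it is not a cut vertex. No other vertex is a cut vertex either.

1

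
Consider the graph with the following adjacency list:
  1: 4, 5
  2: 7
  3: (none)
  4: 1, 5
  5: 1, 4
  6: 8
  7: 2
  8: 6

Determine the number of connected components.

4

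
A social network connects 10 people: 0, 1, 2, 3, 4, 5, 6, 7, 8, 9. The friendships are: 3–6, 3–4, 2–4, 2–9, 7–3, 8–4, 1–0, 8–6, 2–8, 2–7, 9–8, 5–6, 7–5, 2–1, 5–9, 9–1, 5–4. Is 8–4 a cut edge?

No

After removing 8–4, the path 8-2-4 still connects them, so the edge is not a bridge.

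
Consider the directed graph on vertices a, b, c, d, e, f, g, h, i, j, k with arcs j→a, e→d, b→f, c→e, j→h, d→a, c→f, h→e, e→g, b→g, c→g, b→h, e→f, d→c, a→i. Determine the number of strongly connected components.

9

{c, d, e} are all mutually reachable — one SCC of size 3.
{k} is an SCC by itself.
{i} is an SCC by itself.
{j} is an SCC by itself.
{a} is an SCC by itself.
(and 4 more singleton SCCs)
That gives 9 strongly connected components.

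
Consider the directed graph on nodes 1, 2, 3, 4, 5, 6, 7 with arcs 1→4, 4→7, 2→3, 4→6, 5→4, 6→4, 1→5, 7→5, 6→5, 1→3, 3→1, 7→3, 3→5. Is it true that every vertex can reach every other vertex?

No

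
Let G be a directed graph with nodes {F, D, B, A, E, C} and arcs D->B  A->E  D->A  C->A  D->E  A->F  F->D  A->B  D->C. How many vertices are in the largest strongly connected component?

4

{A, C, D, F} are all mutually reachable — one SCC of size 4.
{E} is an SCC by itself.
{B} is an SCC by itself.
The largest has 4 vertices.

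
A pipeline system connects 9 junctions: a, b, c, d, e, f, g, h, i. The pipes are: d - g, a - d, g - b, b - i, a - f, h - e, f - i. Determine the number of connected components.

c is isolated — a component by itself.
Starting from e we can reach e, h. That is one component of size 2.
Starting from a we can reach a, b, d, f, g, i. That is one component of size 6.
Total: 3 components.

3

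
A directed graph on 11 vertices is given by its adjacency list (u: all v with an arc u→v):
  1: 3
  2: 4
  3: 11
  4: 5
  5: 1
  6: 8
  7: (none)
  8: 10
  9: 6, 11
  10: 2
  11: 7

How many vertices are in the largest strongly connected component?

1

{7} is an SCC by itself.
{11} is an SCC by itself.
{8} is an SCC by itself.
{5} is an SCC by itself.
{4} is an SCC by itself.
(and 6 more singleton SCCs)
The largest has 1 vertex.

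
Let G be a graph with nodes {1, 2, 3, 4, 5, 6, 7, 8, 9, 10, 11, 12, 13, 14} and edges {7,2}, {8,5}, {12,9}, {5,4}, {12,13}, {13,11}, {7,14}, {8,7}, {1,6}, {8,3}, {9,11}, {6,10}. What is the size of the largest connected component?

Starting from 1 we can reach 1, 6, 10. That is one component of size 3.
Starting from 9 we can reach 9, 11, 12, 13. That is one component of size 4.
Starting from 2 we can reach 2, 3, 4, 5, 7, 8, 14. That is one component of size 7.
The largest has 7 vertices.

7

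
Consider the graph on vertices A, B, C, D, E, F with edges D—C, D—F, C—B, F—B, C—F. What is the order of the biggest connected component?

4

A is isolated — a component by itself.
E is isolated — a component by itself.
Starting from B we can reach B, C, D, F. That is one component of size 4.
The largest has 4 vertices.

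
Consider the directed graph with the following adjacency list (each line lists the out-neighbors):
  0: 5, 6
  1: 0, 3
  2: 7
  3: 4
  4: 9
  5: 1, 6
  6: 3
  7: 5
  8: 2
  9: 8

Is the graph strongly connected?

Yes

From 2 we can reach every vertex (0, 1, 2, 3, 4, 5, 6, 7, 8, 9), and every vertex can reach 2 (0, 1, 2, 3, 4, 5, 6, 7, 8, 9). So the whole graph is one strongly connected component.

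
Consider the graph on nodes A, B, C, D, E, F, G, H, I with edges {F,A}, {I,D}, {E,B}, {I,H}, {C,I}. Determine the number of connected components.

4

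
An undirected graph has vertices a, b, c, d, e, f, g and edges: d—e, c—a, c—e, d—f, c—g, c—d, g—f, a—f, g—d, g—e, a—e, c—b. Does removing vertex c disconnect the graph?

Yes

Deleting c raises the number of components from 1 to 2, so c is a cut vertex.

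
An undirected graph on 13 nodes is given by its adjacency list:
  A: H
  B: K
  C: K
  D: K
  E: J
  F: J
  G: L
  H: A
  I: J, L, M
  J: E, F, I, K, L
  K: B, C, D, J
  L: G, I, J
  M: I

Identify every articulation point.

Removing I increases the component count from 2 to 3, so I is a cut vertex.
Removing J increases the component count from 2 to 5, so J is a cut vertex.
Removing K increases the component count from 2 to 5, so K is a cut vertex.
Likewise L is a cut vertex.
By contrast removing H leaves 2 components; it is not a cut vertex. No other vertex is a cut vertex either.

I, J, K, L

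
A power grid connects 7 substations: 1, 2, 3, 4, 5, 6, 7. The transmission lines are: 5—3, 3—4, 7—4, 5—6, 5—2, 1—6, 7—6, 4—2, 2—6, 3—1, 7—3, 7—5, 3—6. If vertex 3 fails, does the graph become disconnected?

Deleting 3 leaves 1 component (was 1) (its neighbors 1, 4, 5, 6, 7 remain connected to each other), so 3 is not a cut vertex.

No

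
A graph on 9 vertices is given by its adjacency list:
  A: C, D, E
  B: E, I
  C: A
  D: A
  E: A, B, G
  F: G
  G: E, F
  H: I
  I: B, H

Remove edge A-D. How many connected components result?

2

Before removal there is 1 component.
A-D is a bridge — removing it separates A's side from D's side.
After removal: 2 components.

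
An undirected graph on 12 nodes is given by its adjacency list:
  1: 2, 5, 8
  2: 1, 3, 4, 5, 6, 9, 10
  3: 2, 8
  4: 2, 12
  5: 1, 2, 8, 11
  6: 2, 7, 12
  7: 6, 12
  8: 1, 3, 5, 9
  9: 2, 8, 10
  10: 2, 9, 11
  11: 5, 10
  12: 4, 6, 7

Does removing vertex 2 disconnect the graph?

Yes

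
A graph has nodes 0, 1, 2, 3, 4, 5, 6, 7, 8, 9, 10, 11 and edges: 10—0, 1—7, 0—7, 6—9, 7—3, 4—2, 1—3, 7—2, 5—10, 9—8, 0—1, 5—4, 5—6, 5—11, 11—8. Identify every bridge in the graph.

The edges on the cycle 5-6-9-8-11-5 are not bridges since each lies on that cycle.
Every edge lies on some cycle, so there are no bridges.

none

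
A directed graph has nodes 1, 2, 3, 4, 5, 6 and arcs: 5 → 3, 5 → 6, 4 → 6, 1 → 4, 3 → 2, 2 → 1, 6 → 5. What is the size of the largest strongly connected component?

6

{1, 2, 3, 4, 5, 6} are all mutually reachable — one SCC of size 6.
The largest has 6 vertices.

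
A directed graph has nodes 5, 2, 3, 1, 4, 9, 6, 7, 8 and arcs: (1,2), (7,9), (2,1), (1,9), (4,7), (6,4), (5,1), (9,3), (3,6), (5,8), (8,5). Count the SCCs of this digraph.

3

{3, 4, 6, 7, 9} are all mutually reachable — one SCC of size 5.
{1, 2} are all mutually reachable — one SCC of size 2.
{5, 8} are all mutually reachable — one SCC of size 2.
That gives 3 strongly connected components.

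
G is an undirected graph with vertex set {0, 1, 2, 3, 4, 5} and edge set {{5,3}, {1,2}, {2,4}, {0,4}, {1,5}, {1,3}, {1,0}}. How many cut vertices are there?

1

Removing 1 increases the component count from 1 to 2, so 1 is a cut vertex.
By contrast removing 4 leaves 1 component; it is not a cut vertex. No other vertex is a cut vertex either.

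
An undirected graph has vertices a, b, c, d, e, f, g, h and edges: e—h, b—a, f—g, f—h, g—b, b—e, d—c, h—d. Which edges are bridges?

The edges on the cycle f-g-b-e-h-f are not bridges since each lies on that cycle.
But removing h—d disconnects h from d; removing d—c disconnects d from c; removing b—a disconnects b from a — these are bridges.

a-b, c-d, d-h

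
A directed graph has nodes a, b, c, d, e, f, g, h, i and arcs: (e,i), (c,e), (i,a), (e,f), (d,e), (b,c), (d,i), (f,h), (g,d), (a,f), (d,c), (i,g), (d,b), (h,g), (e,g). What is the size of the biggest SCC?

9

{a, b, c, d, e, f, g, h, i} are all mutually reachable — one SCC of size 9.
The largest has 9 vertices.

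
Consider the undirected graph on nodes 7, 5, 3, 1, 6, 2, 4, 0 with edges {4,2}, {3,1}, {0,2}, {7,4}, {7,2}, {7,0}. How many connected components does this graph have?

6 is isolated — a component by itself.
5 is isolated — a component by itself.
Starting from 1 we can reach 1, 3. That is one component of size 2.
Starting from 0 we can reach 0, 2, 4, 7. That is one component of size 4.
Total: 4 components.

4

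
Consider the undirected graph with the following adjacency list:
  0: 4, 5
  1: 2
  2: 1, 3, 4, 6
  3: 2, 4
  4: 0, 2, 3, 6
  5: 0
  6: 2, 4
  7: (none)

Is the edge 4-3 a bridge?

No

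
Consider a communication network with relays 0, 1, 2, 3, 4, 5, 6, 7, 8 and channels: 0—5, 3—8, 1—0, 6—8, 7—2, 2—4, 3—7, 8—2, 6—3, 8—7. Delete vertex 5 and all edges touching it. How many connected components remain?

2

With 5 gone, the remaining components are: {0, 1}; {2, 3, 4, 6, 7, 8}.
That is 2 components.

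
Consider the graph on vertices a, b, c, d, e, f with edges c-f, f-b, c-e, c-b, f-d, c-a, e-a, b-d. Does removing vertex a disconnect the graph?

No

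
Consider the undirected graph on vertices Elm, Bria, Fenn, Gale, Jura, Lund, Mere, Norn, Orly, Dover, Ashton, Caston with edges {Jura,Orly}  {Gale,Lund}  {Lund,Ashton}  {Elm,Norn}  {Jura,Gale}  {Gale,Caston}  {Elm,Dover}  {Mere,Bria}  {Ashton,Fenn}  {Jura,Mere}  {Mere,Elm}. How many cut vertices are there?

6

Removing Elm increases the component count from 1 to 3, so Elm is a cut vertex.
Removing Gale increases the component count from 1 to 3, so Gale is a cut vertex.
Removing Jura increases the component count from 1 to 3, so Jura is a cut vertex.
Likewise Lund, Mere, Ashton are cut vertices.
By contrast removing Bria leaves 1 component; it is not a cut vertex. No other vertex is a cut vertex either.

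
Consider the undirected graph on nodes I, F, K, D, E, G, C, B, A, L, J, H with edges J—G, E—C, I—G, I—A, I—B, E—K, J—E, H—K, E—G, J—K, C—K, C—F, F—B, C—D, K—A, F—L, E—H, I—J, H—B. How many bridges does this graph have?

2

The edges on the cycle E-C-F-B-H-E are not bridges since each lies on that cycle.
But removing C—D disconnects C from D; removing L—F disconnects L from F — these are bridges.
That makes 2 bridges.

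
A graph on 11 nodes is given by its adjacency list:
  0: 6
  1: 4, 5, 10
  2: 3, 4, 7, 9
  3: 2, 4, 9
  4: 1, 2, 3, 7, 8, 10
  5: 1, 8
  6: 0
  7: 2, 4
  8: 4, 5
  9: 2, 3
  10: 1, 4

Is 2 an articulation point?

No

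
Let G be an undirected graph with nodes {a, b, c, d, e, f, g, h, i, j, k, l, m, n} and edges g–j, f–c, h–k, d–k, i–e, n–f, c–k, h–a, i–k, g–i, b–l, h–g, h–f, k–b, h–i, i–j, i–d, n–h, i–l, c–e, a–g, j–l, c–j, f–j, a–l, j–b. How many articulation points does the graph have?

0

Removing l, for instance, still leaves 2 components. No single vertex removal increases the component count — the graph has no articulation points.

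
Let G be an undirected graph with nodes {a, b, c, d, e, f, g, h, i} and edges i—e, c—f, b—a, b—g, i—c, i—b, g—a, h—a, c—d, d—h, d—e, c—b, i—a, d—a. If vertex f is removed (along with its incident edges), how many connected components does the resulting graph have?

1

With f gone, the remaining components are: {a, b, c, d, e, g, h, i}.
That is 1 component.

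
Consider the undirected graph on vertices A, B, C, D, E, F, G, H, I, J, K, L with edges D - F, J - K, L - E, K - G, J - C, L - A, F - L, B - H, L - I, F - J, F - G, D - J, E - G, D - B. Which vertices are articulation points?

B, D, J, L

Removing B increases the component count from 1 to 2, so B is a cut vertex.
Removing D increases the component count from 1 to 2, so D is a cut vertex.
Removing J increases the component count from 1 to 2, so J is a cut vertex.
Likewise L is a cut vertex.
By contrast removing A leaves 1 component; it is not a cut vertex. No other vertex is a cut vertex either.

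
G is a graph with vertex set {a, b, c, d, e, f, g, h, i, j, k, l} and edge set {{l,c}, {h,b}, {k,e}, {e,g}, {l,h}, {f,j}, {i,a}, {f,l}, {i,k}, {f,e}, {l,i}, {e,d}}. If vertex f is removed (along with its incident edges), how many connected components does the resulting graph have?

2

With f gone, the remaining components are: {j}; {a, b, c, d, e, g, h, i, k, l}.
That is 2 components.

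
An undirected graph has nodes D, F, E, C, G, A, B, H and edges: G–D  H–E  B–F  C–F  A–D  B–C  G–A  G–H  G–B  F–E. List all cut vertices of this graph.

G

Removing G increases the component count from 1 to 2, so G is a cut vertex.
By contrast removing H leaves 1 component; it is not a cut vertex. No other vertex is a cut vertex either.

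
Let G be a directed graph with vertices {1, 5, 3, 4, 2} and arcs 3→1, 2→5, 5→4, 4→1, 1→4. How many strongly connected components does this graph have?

{1, 4} are all mutually reachable — one SCC of size 2.
{5} is an SCC by itself.
{2} is an SCC by itself.
{3} is an SCC by itself.
That gives 4 strongly connected components.

4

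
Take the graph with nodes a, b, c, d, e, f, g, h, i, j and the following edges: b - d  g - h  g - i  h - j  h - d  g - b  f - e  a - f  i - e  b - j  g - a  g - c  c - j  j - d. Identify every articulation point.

g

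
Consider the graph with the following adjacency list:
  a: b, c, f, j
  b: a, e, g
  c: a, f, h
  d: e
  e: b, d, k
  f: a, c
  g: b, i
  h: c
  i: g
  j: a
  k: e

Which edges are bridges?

a-b, a-j, b-e, b-g, c-h, d-e, e-k, g-i

The edges on the cycle c-a-f-c are not bridges since each lies on that cycle.
But removing b-e disconnects b from e; removing e-d disconnects e from d; removing b-g disconnects b from g; removing i-g disconnects i from g — these are bridges.
In total 8 edges are bridges.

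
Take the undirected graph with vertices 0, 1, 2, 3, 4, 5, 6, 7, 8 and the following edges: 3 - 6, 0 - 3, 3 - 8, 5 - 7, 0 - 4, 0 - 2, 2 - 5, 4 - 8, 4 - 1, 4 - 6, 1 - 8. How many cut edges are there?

3

The edges on the cycle 4-1-8-4 are not bridges since each lies on that cycle.
But removing 5 - 2 disconnects 5 from 2; removing 0 - 2 disconnects 0 from 2; removing 7 - 5 disconnects 7 from 5 — these are bridges.
That makes 3 bridges.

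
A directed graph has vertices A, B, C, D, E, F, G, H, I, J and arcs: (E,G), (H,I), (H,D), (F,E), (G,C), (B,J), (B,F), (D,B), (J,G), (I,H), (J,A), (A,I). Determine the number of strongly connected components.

5

{A, B, D, H, I, J} are all mutually reachable — one SCC of size 6.
{E} is an SCC by itself.
{C} is an SCC by itself.
{F} is an SCC by itself.
{G} is an SCC by itself.
That gives 5 strongly connected components.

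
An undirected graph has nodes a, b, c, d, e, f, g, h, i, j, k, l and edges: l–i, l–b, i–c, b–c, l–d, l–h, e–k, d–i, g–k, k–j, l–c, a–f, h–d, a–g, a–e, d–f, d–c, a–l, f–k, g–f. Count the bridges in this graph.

1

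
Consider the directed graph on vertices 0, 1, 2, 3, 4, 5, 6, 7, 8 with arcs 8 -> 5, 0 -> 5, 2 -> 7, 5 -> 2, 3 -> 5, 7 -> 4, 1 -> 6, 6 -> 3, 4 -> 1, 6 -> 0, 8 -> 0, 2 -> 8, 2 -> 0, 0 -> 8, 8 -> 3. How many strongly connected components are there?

{0, 1, 2, 3, 4, 5, 6, 7, 8} are all mutually reachable — one SCC of size 9.
That gives 1 strongly connected component.

1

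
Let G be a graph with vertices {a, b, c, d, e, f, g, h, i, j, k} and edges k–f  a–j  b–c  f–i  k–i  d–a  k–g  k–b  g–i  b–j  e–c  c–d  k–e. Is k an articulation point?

Yes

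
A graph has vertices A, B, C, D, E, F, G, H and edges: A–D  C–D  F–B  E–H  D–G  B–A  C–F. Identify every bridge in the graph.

The edges on the cycle C-F-B-A-D-C are not bridges since each lies on that cycle.
But removing D–G disconnects D from G; removing E–H disconnects E from H — these are bridges.

D-G, E-H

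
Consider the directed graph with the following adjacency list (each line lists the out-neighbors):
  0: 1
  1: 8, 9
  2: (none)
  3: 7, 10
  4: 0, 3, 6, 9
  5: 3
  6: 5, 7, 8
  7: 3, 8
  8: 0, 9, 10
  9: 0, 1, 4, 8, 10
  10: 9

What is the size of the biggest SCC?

10

{0, 1, 3, 4, 5, 6, 7, 8, 9, 10} are all mutually reachable — one SCC of size 10.
{2} is an SCC by itself.
The largest has 10 vertices.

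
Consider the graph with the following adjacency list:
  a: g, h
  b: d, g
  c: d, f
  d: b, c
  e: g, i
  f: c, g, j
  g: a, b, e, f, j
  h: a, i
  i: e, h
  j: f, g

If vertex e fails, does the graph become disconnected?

Deleting e leaves 1 component (was 1) (its neighbors g, i remain connected to each other), so e is not a cut vertex.

No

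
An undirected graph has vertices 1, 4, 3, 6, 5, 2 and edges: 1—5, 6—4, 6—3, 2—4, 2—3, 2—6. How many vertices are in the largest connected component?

4

Starting from 1 we can reach 1, 5. That is one component of size 2.
Starting from 2 we can reach 2, 3, 4, 6. That is one component of size 4.
The largest has 4 vertices.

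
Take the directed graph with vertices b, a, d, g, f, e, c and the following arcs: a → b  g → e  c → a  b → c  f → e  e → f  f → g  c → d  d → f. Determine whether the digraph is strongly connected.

No

There is no directed path from d to b, so the graph is not strongly connected.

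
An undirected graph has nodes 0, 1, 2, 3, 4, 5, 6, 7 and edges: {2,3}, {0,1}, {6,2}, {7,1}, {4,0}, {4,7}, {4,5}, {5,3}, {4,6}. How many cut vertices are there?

1

Removing 4 increases the component count from 1 to 2, so 4 is a cut vertex.
By contrast removing 1 leaves 1 component; it is not a cut vertex. No other vertex is a cut vertex either.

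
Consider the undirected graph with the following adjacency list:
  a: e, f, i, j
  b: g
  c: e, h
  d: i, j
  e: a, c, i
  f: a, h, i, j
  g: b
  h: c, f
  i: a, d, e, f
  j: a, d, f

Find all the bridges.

The edges on the cycle e-c-h-f-a-j-d-i-e are not bridges since each lies on that cycle.
But removing g-b disconnects g from b — this is a bridge.

b-g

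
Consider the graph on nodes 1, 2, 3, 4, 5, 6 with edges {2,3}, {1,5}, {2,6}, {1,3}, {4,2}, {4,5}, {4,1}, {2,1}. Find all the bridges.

2-6

The edges on the cycle 2-1-3-2 are not bridges since each lies on that cycle.
But removing 2-6 disconnects 2 from 6 — this is a bridge.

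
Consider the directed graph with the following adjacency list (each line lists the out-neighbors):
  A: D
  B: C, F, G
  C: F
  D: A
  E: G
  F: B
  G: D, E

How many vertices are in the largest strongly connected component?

{B, C, F} are all mutually reachable — one SCC of size 3.
{E, G} are all mutually reachable — one SCC of size 2.
{A, D} are all mutually reachable — one SCC of size 2.
The largest has 3 vertices.

3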